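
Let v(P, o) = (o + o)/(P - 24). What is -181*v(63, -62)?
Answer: 22444/39 ≈ 575.49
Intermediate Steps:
v(P, o) = 2*o/(-24 + P) (v(P, o) = (2*o)/(-24 + P) = 2*o/(-24 + P))
-181*v(63, -62) = -362*(-62)/(-24 + 63) = -362*(-62)/39 = -181*(-124/39) = 22444/39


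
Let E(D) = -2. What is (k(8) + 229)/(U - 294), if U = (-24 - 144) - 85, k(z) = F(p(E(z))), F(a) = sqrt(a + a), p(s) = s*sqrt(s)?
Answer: -229/547 - 2*2**(1/4)*sqrt(-I)/547 ≈ -0.42172 + 0.0030746*I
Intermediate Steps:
p(s) = s**(3/2)
F(a) = sqrt(2)*sqrt(a) (F(a) = sqrt(2*a) = sqrt(2)*sqrt(a))
k(z) = 2*2**(1/4)*sqrt(-I) (k(z) = sqrt(2)*sqrt((-2)**(3/2)) = sqrt(2)*sqrt(-2*I*sqrt(2)) = sqrt(2)*(2**(3/4)*sqrt(-I)) = 2*2**(1/4)*sqrt(-I))
U = -253 (U = -168 - 85 = -253)
(k(8) + 229)/(U - 294) = (2*2**(1/4)*sqrt(-I) + 229)/(-253 - 294) = (229 + 2*2**(1/4)*sqrt(-I))/(-547) = (229 + 2*2**(1/4)*sqrt(-I))*(-1/547) = -229/547 - 2*2**(1/4)*sqrt(-I)/547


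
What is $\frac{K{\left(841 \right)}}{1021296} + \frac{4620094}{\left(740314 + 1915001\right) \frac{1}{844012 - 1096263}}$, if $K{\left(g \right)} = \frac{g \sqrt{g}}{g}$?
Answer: $- \frac{396747395595540563}{903954196080} \approx -4.389 \cdot 10^{5}$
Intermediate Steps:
$K{\left(g \right)} = \sqrt{g}$ ($K{\left(g \right)} = \frac{g^{\frac{3}{2}}}{g} = \sqrt{g}$)
$\frac{K{\left(841 \right)}}{1021296} + \frac{4620094}{\left(740314 + 1915001\right) \frac{1}{844012 - 1096263}} = \frac{\sqrt{841}}{1021296} + \frac{4620094}{\left(740314 + 1915001\right) \frac{1}{844012 - 1096263}} = 29 \cdot \frac{1}{1021296} + \frac{4620094}{2655315 \frac{1}{-252251}} = \frac{29}{1021296} + \frac{4620094}{2655315 \left(- \frac{1}{252251}\right)} = \frac{29}{1021296} + \frac{4620094}{- \frac{2655315}{252251}} = \frac{29}{1021296} + 4620094 \left(- \frac{252251}{2655315}\right) = \frac{29}{1021296} - \frac{1165423331594}{2655315} = - \frac{396747395595540563}{903954196080}$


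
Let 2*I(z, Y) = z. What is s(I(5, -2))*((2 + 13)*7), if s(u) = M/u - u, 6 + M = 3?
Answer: -777/2 ≈ -388.50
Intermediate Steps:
M = -3 (M = -6 + 3 = -3)
I(z, Y) = z/2
s(u) = -u - 3/u (s(u) = -3/u - u = -u - 3/u)
s(I(5, -2))*((2 + 13)*7) = (-5/2 - 3/((1/2)*5))*((2 + 13)*7) = (-1*5/2 - 3/5/2)*(15*7) = (-5/2 - 3*2/5)*105 = (-5/2 - 6/5)*105 = -37/10*105 = -777/2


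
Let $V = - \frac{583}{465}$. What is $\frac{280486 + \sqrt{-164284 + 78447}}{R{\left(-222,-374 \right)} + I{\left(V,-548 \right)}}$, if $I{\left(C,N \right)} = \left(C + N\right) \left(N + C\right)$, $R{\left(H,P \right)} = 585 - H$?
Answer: $\frac{30324042675}{32702592992} + \frac{216225 i \sqrt{85837}}{65405185984} \approx 0.92727 + 0.00096857 i$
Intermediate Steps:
$V = - \frac{583}{465}$ ($V = \left(-583\right) \frac{1}{465} = - \frac{583}{465} \approx -1.2538$)
$I{\left(C,N \right)} = \left(C + N\right)^{2}$ ($I{\left(C,N \right)} = \left(C + N\right) \left(C + N\right) = \left(C + N\right)^{2}$)
$\frac{280486 + \sqrt{-164284 + 78447}}{R{\left(-222,-374 \right)} + I{\left(V,-548 \right)}} = \frac{280486 + \sqrt{-164284 + 78447}}{\left(585 - -222\right) + \left(- \frac{583}{465} - 548\right)^{2}} = \frac{280486 + \sqrt{-85837}}{\left(585 + 222\right) + \left(- \frac{255403}{465}\right)^{2}} = \frac{280486 + i \sqrt{85837}}{807 + \frac{65230692409}{216225}} = \frac{280486 + i \sqrt{85837}}{\frac{65405185984}{216225}} = \left(280486 + i \sqrt{85837}\right) \frac{216225}{65405185984} = \frac{30324042675}{32702592992} + \frac{216225 i \sqrt{85837}}{65405185984}$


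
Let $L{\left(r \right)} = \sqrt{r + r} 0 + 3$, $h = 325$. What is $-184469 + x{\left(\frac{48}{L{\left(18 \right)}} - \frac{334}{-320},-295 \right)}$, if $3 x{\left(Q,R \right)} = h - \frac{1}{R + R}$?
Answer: $- \frac{108772793}{590} \approx -1.8436 \cdot 10^{5}$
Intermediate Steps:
$L{\left(r \right)} = 3$ ($L{\left(r \right)} = \sqrt{2 r} 0 + 3 = \sqrt{2} \sqrt{r} 0 + 3 = 0 + 3 = 3$)
$x{\left(Q,R \right)} = \frac{325}{3} - \frac{1}{6 R}$ ($x{\left(Q,R \right)} = \frac{325 - \frac{1}{R + R}}{3} = \frac{325 - \frac{1}{2 R}}{3} = \frac{325}{3} - \frac{1}{6 R}$)
$-184469 + x{\left(\frac{48}{L{\left(18 \right)}} - \frac{334}{-320},-295 \right)} = -184469 + \frac{-1 + 650 \left(-295\right)}{6 \left(-295\right)} = -184469 + \frac{1}{6} \left(- \frac{1}{295}\right) \left(-1 - 191750\right) = -184469 + \frac{1}{6} \left(- \frac{1}{295}\right) \left(-191751\right) = -184469 + \frac{63917}{590} = - \frac{108772793}{590}$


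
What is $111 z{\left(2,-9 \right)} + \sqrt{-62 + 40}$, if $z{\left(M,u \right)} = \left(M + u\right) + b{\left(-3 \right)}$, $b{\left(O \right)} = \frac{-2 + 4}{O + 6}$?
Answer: $-703 + i \sqrt{22} \approx -703.0 + 4.6904 i$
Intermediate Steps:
$b{\left(O \right)} = \frac{2}{6 + O}$
$z{\left(M,u \right)} = \frac{2}{3} + M + u$ ($z{\left(M,u \right)} = \left(M + u\right) + \frac{2}{6 - 3} = \left(M + u\right) + \frac{2}{3} = \frac{2}{3} + M + u$)
$111 z{\left(2,-9 \right)} + \sqrt{-62 + 40} = 111 \left(\frac{2}{3} + 2 - 9\right) + \sqrt{-62 + 40} = 111 \left(- \frac{19}{3}\right) + \sqrt{-22} = -703 + i \sqrt{22}$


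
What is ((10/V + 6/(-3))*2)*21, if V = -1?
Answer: -504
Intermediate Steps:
((10/V + 6/(-3))*2)*21 = ((10/(-1) + 6/(-3))*2)*21 = ((10*(-1) + 6*(-⅓))*2)*21 = ((-10 - 2)*2)*21 = -12*2*21 = -24*21 = -504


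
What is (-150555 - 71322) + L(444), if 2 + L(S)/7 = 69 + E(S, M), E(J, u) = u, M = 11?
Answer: -221331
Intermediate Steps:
L(S) = 546 (L(S) = -14 + 7*(69 + 11) = -14 + 7*80 = -14 + 560 = 546)
(-150555 - 71322) + L(444) = (-150555 - 71322) + 546 = -221877 + 546 = -221331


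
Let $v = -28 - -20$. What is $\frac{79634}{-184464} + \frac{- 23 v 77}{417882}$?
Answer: $- \frac{2555344103}{6423682104} \approx -0.3978$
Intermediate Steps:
$v = -8$ ($v = -28 + 20 = -8$)
$\frac{79634}{-184464} + \frac{- 23 v 77}{417882} = \frac{79634}{-184464} + \frac{\left(-23\right) \left(-8\right) 77}{417882} = 79634 \left(- \frac{1}{184464}\right) + 184 \cdot 77 \cdot \frac{1}{417882} = - \frac{39817}{92232} + 14168 \cdot \frac{1}{417882} = - \frac{39817}{92232} + \frac{7084}{208941} = - \frac{2555344103}{6423682104}$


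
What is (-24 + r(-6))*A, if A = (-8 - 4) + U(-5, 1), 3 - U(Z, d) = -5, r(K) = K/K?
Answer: 92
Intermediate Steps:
r(K) = 1
U(Z, d) = 8 (U(Z, d) = 3 - 1*(-5) = 3 + 5 = 8)
A = -4 (A = (-8 - 4) + 8 = -12 + 8 = -4)
(-24 + r(-6))*A = (-24 + 1)*(-4) = -23*(-4) = 92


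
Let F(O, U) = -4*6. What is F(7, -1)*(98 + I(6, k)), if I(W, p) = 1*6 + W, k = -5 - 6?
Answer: -2640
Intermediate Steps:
F(O, U) = -24
k = -11
I(W, p) = 6 + W
F(7, -1)*(98 + I(6, k)) = -24*(98 + (6 + 6)) = -24*(98 + 12) = -24*110 = -2640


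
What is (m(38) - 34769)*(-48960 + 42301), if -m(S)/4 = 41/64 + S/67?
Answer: 248231185473/1072 ≈ 2.3156e+8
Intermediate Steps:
m(S) = -41/16 - 4*S/67 (m(S) = -4*(41/64 + S/67) = -41/16 - 4*S/67)
(m(38) - 34769)*(-48960 + 42301) = ((-41/16 - 4/67*38) - 34769)*(-48960 + 42301) = ((-41/16 - 152/67) - 34769)*(-6659) = (-5179/1072 - 34769)*(-6659) = -37277547/1072*(-6659) = 248231185473/1072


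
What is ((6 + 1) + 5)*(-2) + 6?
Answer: -18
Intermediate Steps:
((6 + 1) + 5)*(-2) + 6 = (7 + 5)*(-2) + 6 = 12*(-2) + 6 = -24 + 6 = -18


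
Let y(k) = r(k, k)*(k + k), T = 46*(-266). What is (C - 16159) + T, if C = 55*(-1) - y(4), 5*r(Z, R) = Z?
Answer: -142282/5 ≈ -28456.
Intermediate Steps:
r(Z, R) = Z/5
T = -12236
y(k) = 2*k²/5 (y(k) = (k/5)*(k + k) = (k/5)*(2*k) = 2*k²/5)
C = -307/5 (C = 55*(-1) - 2*4²/5 = -55 - 2*16/5 = -55 - 1*32/5 = -55 - 32/5 = -307/5 ≈ -61.400)
(C - 16159) + T = (-307/5 - 16159) - 12236 = -81102/5 - 12236 = -142282/5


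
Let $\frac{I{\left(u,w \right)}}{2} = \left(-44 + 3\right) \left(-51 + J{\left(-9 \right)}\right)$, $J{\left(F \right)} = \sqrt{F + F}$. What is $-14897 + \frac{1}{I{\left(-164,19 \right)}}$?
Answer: $- \frac{1066416625}{71586} + \frac{i \sqrt{2}}{71586} \approx -14897.0 + 1.9755 \cdot 10^{-5} i$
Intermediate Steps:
$J{\left(F \right)} = \sqrt{2} \sqrt{F}$ ($J{\left(F \right)} = \sqrt{2 F} = \sqrt{2} \sqrt{F}$)
$I{\left(u,w \right)} = 4182 - 246 i \sqrt{2}$ ($I{\left(u,w \right)} = 2 \left(-44 + 3\right) \left(-51 + \sqrt{2} \sqrt{-9}\right) = 2 \left(- 41 \left(-51 + \sqrt{2} \cdot 3 i\right)\right) = 2 \left(- 41 \left(-51 + 3 i \sqrt{2}\right)\right) = 2 \left(2091 - 123 i \sqrt{2}\right) = 4182 - 246 i \sqrt{2}$)
$-14897 + \frac{1}{I{\left(-164,19 \right)}} = -14897 + \frac{1}{4182 - 246 i \sqrt{2}}$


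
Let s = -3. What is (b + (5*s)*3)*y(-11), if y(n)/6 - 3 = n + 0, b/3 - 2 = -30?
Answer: 6192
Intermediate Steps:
b = -84 (b = 6 + 3*(-30) = 6 - 90 = -84)
y(n) = 18 + 6*n (y(n) = 18 + 6*(n + 0) = 18 + 6*n)
(b + (5*s)*3)*y(-11) = (-84 + (5*(-3))*3)*(18 + 6*(-11)) = (-84 - 15*3)*(18 - 66) = (-84 - 45)*(-48) = -129*(-48) = 6192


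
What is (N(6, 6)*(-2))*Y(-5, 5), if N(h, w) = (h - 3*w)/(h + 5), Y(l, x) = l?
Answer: -120/11 ≈ -10.909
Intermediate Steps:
N(h, w) = (h - 3*w)/(5 + h)
(N(6, 6)*(-2))*Y(-5, 5) = (((6 - 3*6)/(5 + 6))*(-2))*(-5) = (((6 - 18)/11)*(-2))*(-5) = (((1/11)*(-12))*(-2))*(-5) = -12/11*(-2)*(-5) = (24/11)*(-5) = -120/11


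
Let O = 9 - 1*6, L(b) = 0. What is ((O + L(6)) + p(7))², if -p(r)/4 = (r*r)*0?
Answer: 9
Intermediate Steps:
O = 3 (O = 9 - 6 = 3)
p(r) = 0 (p(r) = -4*r*r*0 = -4*r²*0 = -4*0 = 0)
((O + L(6)) + p(7))² = ((3 + 0) + 0)² = (3 + 0)² = 3² = 9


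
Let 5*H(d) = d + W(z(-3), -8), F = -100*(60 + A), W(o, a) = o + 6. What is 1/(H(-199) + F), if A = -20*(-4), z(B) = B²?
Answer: -5/70184 ≈ -7.1241e-5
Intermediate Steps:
A = 80
W(o, a) = 6 + o
F = -14000 (F = -100*(60 + 80) = -100*140 = -14000)
H(d) = 3 + d/5 (H(d) = (d + (6 + (-3)²))/5 = (d + (6 + 9))/5 = (d + 15)/5 = (15 + d)/5 = 3 + d/5)
1/(H(-199) + F) = 1/((3 + (⅕)*(-199)) - 14000) = 1/((3 - 199/5) - 14000) = 1/(-184/5 - 14000) = 1/(-70184/5) = -5/70184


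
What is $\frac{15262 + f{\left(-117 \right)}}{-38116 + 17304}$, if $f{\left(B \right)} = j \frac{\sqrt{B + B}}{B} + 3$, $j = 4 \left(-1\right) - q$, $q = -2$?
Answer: $- \frac{355}{484} - \frac{i \sqrt{26}}{405834} \approx -0.73347 - 1.2564 \cdot 10^{-5} i$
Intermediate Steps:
$j = -2$ ($j = 4 \left(-1\right) - -2 = -4 + 2 = -2$)
$f{\left(B \right)} = 3 - \frac{2 \sqrt{2}}{\sqrt{B}}$ ($f{\left(B \right)} = - 2 \frac{\sqrt{B + B}}{B} + 3 = - 2 \frac{\sqrt{2 B}}{B} + 3 = - 2 \frac{\sqrt{2} \sqrt{B}}{B} + 3 = - 2 \frac{\sqrt{2}}{\sqrt{B}} + 3 = - \frac{2 \sqrt{2}}{\sqrt{B}} + 3 = 3 - \frac{2 \sqrt{2}}{\sqrt{B}}$)
$\frac{15262 + f{\left(-117 \right)}}{-38116 + 17304} = \frac{15262 + \left(3 - \frac{2 \sqrt{2}}{3 i \sqrt{13}}\right)}{-38116 + 17304} = \frac{15262 + \left(3 - 2 \sqrt{2} \left(- \frac{i \sqrt{13}}{39}\right)\right)}{-20812} = \left(15262 + \left(3 + \frac{2 i \sqrt{26}}{39}\right)\right) \left(- \frac{1}{20812}\right) = \left(15265 + \frac{2 i \sqrt{26}}{39}\right) \left(- \frac{1}{20812}\right) = - \frac{355}{484} - \frac{i \sqrt{26}}{405834}$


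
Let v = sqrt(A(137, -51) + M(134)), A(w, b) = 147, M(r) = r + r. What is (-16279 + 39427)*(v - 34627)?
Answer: -801545796 + 23148*sqrt(415) ≈ -8.0107e+8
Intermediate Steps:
M(r) = 2*r
v = sqrt(415) (v = sqrt(147 + 2*134) = sqrt(147 + 268) = sqrt(415) ≈ 20.372)
(-16279 + 39427)*(v - 34627) = (-16279 + 39427)*(sqrt(415) - 34627) = 23148*(-34627 + sqrt(415)) = -801545796 + 23148*sqrt(415)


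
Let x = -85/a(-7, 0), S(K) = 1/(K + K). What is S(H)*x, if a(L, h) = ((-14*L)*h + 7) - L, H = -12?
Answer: 85/336 ≈ 0.25298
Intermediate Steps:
a(L, h) = 7 - L - 14*L*h (a(L, h) = (-14*L*h + 7) - L = (7 - 14*L*h) - L = 7 - L - 14*L*h)
S(K) = 1/(2*K)
x = -85/14 (x = -85/(7 - 1*(-7) - 14*(-7)*0) = -85/(7 + 7 + 0) = -85/14 ≈ -6.0714)
S(H)*x = ((1/2)/(-12))*(-85/14) = ((1/2)*(-1/12))*(-85/14) = -1/24*(-85/14) = 85/336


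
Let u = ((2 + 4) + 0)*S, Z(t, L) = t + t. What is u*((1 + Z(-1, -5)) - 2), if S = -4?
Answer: 72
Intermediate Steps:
Z(t, L) = 2*t
u = -24 (u = ((2 + 4) + 0)*(-4) = (6 + 0)*(-4) = 6*(-4) = -24)
u*((1 + Z(-1, -5)) - 2) = -24*((1 + 2*(-1)) - 2) = -24*((1 - 2) - 2) = -24*(-1 - 2) = -24*(-3) = 72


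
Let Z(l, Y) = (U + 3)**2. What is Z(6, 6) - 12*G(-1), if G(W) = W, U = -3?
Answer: 12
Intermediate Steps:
Z(l, Y) = 0 (Z(l, Y) = (-3 + 3)**2 = 0**2 = 0)
Z(6, 6) - 12*G(-1) = 0 - 12*(-1) = 0 + 12 = 12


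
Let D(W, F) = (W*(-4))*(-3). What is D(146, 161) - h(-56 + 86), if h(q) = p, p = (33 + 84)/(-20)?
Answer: 35157/20 ≈ 1757.8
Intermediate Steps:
p = -117/20 (p = 117*(-1/20) = -117/20 ≈ -5.8500)
h(q) = -117/20
D(W, F) = 12*W (D(W, F) = -4*W*(-3) = 12*W)
D(146, 161) - h(-56 + 86) = 12*146 - 1*(-117/20) = 1752 + 117/20 = 35157/20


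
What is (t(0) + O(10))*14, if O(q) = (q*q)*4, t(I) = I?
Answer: 5600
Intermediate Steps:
O(q) = 4*q² (O(q) = q²*4 = 4*q²)
(t(0) + O(10))*14 = (0 + 4*10²)*14 = (0 + 4*100)*14 = (0 + 400)*14 = 400*14 = 5600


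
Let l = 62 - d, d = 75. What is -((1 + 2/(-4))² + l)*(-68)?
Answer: -867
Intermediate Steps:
l = -13 (l = 62 - 1*75 = 62 - 75 = -13)
-((1 + 2/(-4))² + l)*(-68) = -((1 + 2/(-4))² - 13)*(-68) = -((1 + 2*(-¼))² - 13)*(-68) = -((1 - ½)² - 13)*(-68) = -((½)² - 13)*(-68) = -(¼ - 13)*(-68) = -(-51)*(-68)/4 = -1*867 = -867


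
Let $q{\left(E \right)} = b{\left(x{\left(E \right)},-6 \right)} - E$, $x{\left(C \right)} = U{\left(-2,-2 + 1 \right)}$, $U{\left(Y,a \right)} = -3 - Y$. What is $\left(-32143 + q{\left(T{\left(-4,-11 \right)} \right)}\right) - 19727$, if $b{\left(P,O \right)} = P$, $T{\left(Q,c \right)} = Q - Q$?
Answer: $-51871$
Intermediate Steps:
$T{\left(Q,c \right)} = 0$
$x{\left(C \right)} = -1$ ($x{\left(C \right)} = -3 - -2 = -3 + 2 = -1$)
$q{\left(E \right)} = -1 - E$
$\left(-32143 + q{\left(T{\left(-4,-11 \right)} \right)}\right) - 19727 = \left(-32143 - 1\right) - 19727 = -32144 - 19727 = -51871$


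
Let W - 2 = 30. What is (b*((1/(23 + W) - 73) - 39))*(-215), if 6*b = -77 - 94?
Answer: -15095709/22 ≈ -6.8617e+5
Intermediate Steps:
W = 32 (W = 2 + 30 = 32)
b = -57/2 (b = (-77 - 94)/6 = (⅙)*(-171) = -57/2 ≈ -28.500)
(b*((1/(23 + W) - 73) - 39))*(-215) = -57*((1/(23 + 32) - 73) - 39)/2*(-215) = -57*((1/55 - 73) - 39)/2*(-215) = -57*(-4014/55 - 39)/2*(-215) = -57/2*(-6159/55)*(-215) = (351063/110)*(-215) = -15095709/22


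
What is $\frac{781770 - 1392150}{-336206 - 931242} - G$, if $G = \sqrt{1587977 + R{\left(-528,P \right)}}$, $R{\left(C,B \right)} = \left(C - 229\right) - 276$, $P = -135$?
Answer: $\frac{152595}{316862} - 16 \sqrt{6199} \approx -1259.3$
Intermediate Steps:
$R{\left(C,B \right)} = -505 + C$ ($R{\left(C,B \right)} = \left(-229 + C\right) - 276 = -505 + C$)
$G = 16 \sqrt{6199}$ ($G = \sqrt{1587977 - 1033} = \sqrt{1586944} = 16 \sqrt{6199} \approx 1259.7$)
$\frac{781770 - 1392150}{-336206 - 931242} - G = \frac{781770 - 1392150}{-336206 - 931242} - 16 \sqrt{6199} = - \frac{610380}{-1267448} - 16 \sqrt{6199} = \left(-610380\right) \left(- \frac{1}{1267448}\right) - 16 \sqrt{6199} = \frac{152595}{316862} - 16 \sqrt{6199}$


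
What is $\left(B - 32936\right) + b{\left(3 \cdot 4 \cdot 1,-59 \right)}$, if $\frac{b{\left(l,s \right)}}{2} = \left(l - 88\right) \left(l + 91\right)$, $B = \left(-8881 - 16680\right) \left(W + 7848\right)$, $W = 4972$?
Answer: $-327740612$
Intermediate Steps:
$B = -327692020$ ($B = \left(-8881 - 16680\right) \left(4972 + 7848\right) = \left(-25561\right) 12820 = -327692020$)
$b{\left(l,s \right)} = 2 \left(-88 + l\right) \left(91 + l\right)$ ($b{\left(l,s \right)} = 2 \left(l - 88\right) \left(l + 91\right) = 2 \left(-88 + l\right) \left(91 + l\right)$)
$\left(B - 32936\right) + b{\left(3 \cdot 4 \cdot 1,-59 \right)} = \left(-327692020 - 32936\right) + \left(-16016 + 2 \left(3 \cdot 4 \cdot 1\right)^{2} + 6 \cdot 3 \cdot 4 \cdot 1\right) = -327724956 + \left(-16016 + 2 \left(12 \cdot 1\right)^{2} + 6 \cdot 12 \cdot 1\right) = -327724956 + \left(-16016 + 2 \cdot 12^{2} + 6 \cdot 12\right) = -327724956 + \left(-16016 + 2 \cdot 144 + 72\right) = -327724956 + \left(-16016 + 288 + 72\right) = -327724956 - 15656 = -327740612$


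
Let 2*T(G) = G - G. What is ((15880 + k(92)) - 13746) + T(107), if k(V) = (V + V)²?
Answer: 35990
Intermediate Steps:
T(G) = 0 (T(G) = (G - G)/2 = (½)*0 = 0)
k(V) = 4*V² (k(V) = (2*V)² = 4*V²)
((15880 + k(92)) - 13746) + T(107) = ((15880 + 4*92²) - 13746) + 0 = ((15880 + 4*8464) - 13746) + 0 = ((15880 + 33856) - 13746) + 0 = (49736 - 13746) + 0 = 35990 + 0 = 35990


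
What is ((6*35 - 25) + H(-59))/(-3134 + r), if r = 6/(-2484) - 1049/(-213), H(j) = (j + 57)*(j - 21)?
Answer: -2028186/18395221 ≈ -0.11026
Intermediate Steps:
H(j) = (-21 + j)*(57 + j) (H(j) = (57 + j)*(-21 + j) = (-21 + j)*(57 + j))
r = 144691/29394 (r = 6*(-1/2484) - 1049*(-1/213) = -1/414 + 1049/213 = 144691/29394 ≈ 4.9225)
((6*35 - 25) + H(-59))/(-3134 + r) = ((6*35 - 25) + (-1197 + (-59)² + 36*(-59)))/(-3134 + 144691/29394) = ((210 - 25) + (-1197 + 3481 - 2124))/(-91976105/29394) = (185 + 160)*(-29394/91976105) = 345*(-29394/91976105) = -2028186/18395221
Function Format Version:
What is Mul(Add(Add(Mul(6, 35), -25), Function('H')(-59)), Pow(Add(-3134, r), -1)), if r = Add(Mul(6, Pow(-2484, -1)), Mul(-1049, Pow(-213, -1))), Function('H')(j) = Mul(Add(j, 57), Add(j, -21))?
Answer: Rational(-2028186, 18395221) ≈ -0.11026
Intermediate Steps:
Function('H')(j) = Mul(Add(-21, j), Add(57, j)) (Function('H')(j) = Mul(Add(57, j), Add(-21, j)) = Mul(Add(-21, j), Add(57, j)))
r = Rational(144691, 29394) (r = Add(Mul(6, Rational(-1, 2484)), Mul(-1049, Rational(-1, 213))) = Add(Rational(-1, 414), Rational(1049, 213)) = Rational(144691, 29394) ≈ 4.9225)
Mul(Add(Add(Mul(6, 35), -25), Function('H')(-59)), Pow(Add(-3134, r), -1)) = Mul(Add(Add(Mul(6, 35), -25), Add(-1197, Pow(-59, 2), Mul(36, -59))), Pow(Add(-3134, Rational(144691, 29394)), -1)) = Mul(Add(Add(210, -25), Add(-1197, 3481, -2124)), Pow(Rational(-91976105, 29394), -1)) = Mul(Add(185, 160), Rational(-29394, 91976105)) = Mul(345, Rational(-29394, 91976105)) = Rational(-2028186, 18395221)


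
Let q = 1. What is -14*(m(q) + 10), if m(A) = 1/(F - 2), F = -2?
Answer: -273/2 ≈ -136.50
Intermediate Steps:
m(A) = -¼ (m(A) = 1/(-2 - 2) = 1/(-4) = -¼)
-14*(m(q) + 10) = -14*(-¼ + 10) = -14*39/4 = -1*273/2 = -273/2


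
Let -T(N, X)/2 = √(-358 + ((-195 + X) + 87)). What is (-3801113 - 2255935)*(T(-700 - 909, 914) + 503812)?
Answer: -3051613466976 + 96912768*√7 ≈ -3.0514e+12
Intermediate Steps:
T(N, X) = -2*√(-466 + X) (T(N, X) = -2*√(-358 + ((-195 + X) + 87)) = -2*√(-358 + (-108 + X)) = -2*√(-466 + X))
(-3801113 - 2255935)*(T(-700 - 909, 914) + 503812) = (-3801113 - 2255935)*(-2*√(-466 + 914) + 503812) = -6057048*(-16*√7 + 503812) = -6057048*(503812 - 16*√7) = -3051613466976 + 96912768*√7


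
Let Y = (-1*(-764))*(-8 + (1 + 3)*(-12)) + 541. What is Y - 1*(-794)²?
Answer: -672679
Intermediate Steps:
Y = -42243 (Y = 764*(-8 + 4*(-12)) + 541 = 764*(-8 - 48) + 541 = 764*(-56) + 541 = -42784 + 541 = -42243)
Y - 1*(-794)² = -42243 - 1*(-794)² = -42243 - 1*630436 = -42243 - 630436 = -672679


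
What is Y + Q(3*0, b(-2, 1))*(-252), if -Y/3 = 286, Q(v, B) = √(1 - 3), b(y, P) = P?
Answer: -858 - 252*I*√2 ≈ -858.0 - 356.38*I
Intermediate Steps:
Q(v, B) = I*√2 (Q(v, B) = √(-2) = I*√2)
Y = -858 (Y = -3*286 = -858)
Y + Q(3*0, b(-2, 1))*(-252) = -858 + (I*√2)*(-252) = -858 - 252*I*√2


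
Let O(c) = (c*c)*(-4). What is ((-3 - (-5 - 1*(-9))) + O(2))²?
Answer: 529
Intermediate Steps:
O(c) = -4*c² (O(c) = c²*(-4) = -4*c²)
((-3 - (-5 - 1*(-9))) + O(2))² = ((-3 - (-5 - 1*(-9))) - 4*2²)² = ((-3 - (-5 + 9)) - 4*4)² = ((-3 - 1*4) - 16)² = ((-3 - 4) - 16)² = (-7 - 16)² = (-23)² = 529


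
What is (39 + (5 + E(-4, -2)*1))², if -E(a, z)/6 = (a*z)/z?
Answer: 4624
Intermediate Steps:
E(a, z) = -6*a (E(a, z) = -6*a*z/z = -6*a)
(39 + (5 + E(-4, -2)*1))² = (39 + (5 - 6*(-4)*1))² = (39 + (5 + 24*1))² = (39 + (5 + 24))² = (39 + 29)² = 68² = 4624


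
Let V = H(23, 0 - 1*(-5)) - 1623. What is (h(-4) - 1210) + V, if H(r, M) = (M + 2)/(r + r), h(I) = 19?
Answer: -129437/46 ≈ -2813.8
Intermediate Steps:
H(r, M) = (2 + M)/(2*r) (H(r, M) = (2 + M)/((2*r)) = (2 + M)*(1/(2*r)) = (2 + M)/(2*r))
V = -74651/46 (V = (½)*(2 + (0 - 1*(-5)))/23 - 1623 = (½)*(1/23)*(2 + (0 + 5)) - 1623 = (½)*(1/23)*(2 + 5) - 1623 = (½)*(1/23)*7 - 1623 = 7/46 - 1623 = -74651/46 ≈ -1622.8)
(h(-4) - 1210) + V = (19 - 1210) - 74651/46 = -1191 - 74651/46 = -129437/46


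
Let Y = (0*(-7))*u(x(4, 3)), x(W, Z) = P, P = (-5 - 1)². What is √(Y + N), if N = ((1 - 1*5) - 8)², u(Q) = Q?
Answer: 12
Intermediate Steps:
P = 36 (P = (-6)² = 36)
x(W, Z) = 36
Y = 0 (Y = (0*(-7))*36 = 0*36 = 0)
N = 144 (N = ((1 - 5) - 8)² = (-4 - 8)² = (-12)² = 144)
√(Y + N) = √(0 + 144) = √144 = 12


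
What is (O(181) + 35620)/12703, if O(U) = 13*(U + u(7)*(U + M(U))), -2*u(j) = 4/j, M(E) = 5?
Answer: 260975/88921 ≈ 2.9349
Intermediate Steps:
u(j) = -2/j
O(U) = -130/7 + 65*U/7 (O(U) = 13*(U + (-2/7)*(U + 5)) = 13*(U + (-2*⅐)*(5 + U)) = 13*(U - 2*(5 + U)/7) = 13*(U + (-10/7 - 2*U/7)) = 13*(-10/7 + 5*U/7) = -130/7 + 65*U/7)
(O(181) + 35620)/12703 = ((-130/7 + (65/7)*181) + 35620)/12703 = ((-130/7 + 11765/7) + 35620)*(1/12703) = (11635/7 + 35620)*(1/12703) = (260975/7)*(1/12703) = 260975/88921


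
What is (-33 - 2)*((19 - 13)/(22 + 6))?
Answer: -15/2 ≈ -7.5000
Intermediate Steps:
(-33 - 2)*((19 - 13)/(22 + 6)) = -210/28 = -35*3/14 = -15/2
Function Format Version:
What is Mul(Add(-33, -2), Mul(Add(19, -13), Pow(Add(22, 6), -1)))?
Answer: Rational(-15, 2) ≈ -7.5000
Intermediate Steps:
Mul(Add(-33, -2), Mul(Add(19, -13), Pow(Add(22, 6), -1))) = Mul(-35, Mul(6, Pow(28, -1))) = Mul(-35, Mul(6, Rational(1, 28))) = Mul(-35, Rational(3, 14)) = Rational(-15, 2)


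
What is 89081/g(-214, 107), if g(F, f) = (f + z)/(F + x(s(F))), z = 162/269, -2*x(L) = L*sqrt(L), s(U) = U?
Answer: -5128036846/28945 + 2564018423*I*sqrt(214)/28945 ≈ -1.7716e+5 + 1.2959e+6*I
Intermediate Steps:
x(L) = -L**(3/2)/2 (x(L) = -L*sqrt(L)/2 = -L**(3/2)/2)
z = 162/269 (z = 162*(1/269) = 162/269 ≈ 0.60223)
g(F, f) = (162/269 + f)/(F - F**(3/2)/2) (g(F, f) = (f + 162/269)/(F - F**(3/2)/2) = (162/269 + f)/(F - F**(3/2)/2))
89081/g(-214, 107) = 89081/((2*(162 + 269*107)/(269*(-(-214)**(3/2) + 2*(-214))))) = 89081/((2*(162 + 28783)/(269*(-(-214)*I*sqrt(214) - 428)))) = 89081/(((2/269)*28945/(214*I*sqrt(214) - 428))) = 89081/(((2/269)*28945/(-428 + 214*I*sqrt(214)))) = 89081/((57890/(269*(-428 + 214*I*sqrt(214))))) = 89081*(-57566/28945 + 28783*I*sqrt(214)/28945) = -5128036846/28945 + 2564018423*I*sqrt(214)/28945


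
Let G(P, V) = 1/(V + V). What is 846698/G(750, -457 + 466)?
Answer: 15240564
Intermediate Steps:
G(P, V) = 1/(2*V)
846698/G(750, -457 + 466) = 846698/((1/(2*(-457 + 466)))) = 846698/(((1/2)/9)) = 846698/(((1/2)*(1/9))) = 846698/(1/18) = 846698*18 = 15240564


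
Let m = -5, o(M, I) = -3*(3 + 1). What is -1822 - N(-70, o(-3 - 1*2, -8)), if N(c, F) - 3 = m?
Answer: -1820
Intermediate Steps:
o(M, I) = -12 (o(M, I) = -3*4 = -12)
N(c, F) = -2 (N(c, F) = 3 - 5 = -2)
-1822 - N(-70, o(-3 - 1*2, -8)) = -1822 - 1*(-2) = -1822 + 2 = -1820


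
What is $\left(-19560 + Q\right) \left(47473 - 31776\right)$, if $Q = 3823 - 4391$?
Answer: $-315949216$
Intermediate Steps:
$Q = -568$
$\left(-19560 + Q\right) \left(47473 - 31776\right) = \left(-19560 - 568\right) \left(47473 - 31776\right) = \left(-20128\right) 15697 = -315949216$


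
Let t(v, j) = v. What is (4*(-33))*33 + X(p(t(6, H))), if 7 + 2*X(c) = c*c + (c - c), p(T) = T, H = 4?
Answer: -8683/2 ≈ -4341.5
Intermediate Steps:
X(c) = -7/2 + c²/2 (X(c) = -7/2 + (c*c + (c - c))/2 = -7/2 + (c² + 0)/2 = -7/2 + c²/2)
(4*(-33))*33 + X(p(t(6, H))) = (4*(-33))*33 + (-7/2 + (½)*6²) = -132*33 + (-7/2 + (½)*36) = -4356 + (-7/2 + 18) = -4356 + 29/2 = -8683/2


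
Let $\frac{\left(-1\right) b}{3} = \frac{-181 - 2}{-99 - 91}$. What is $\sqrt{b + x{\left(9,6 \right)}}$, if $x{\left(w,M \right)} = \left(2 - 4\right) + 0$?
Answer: $\frac{i \sqrt{176510}}{190} \approx 2.2112 i$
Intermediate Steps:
$x{\left(w,M \right)} = -2$ ($x{\left(w,M \right)} = -2 + 0 = -2$)
$b = - \frac{549}{190}$ ($b = - 3 \frac{-181 - 2}{-99 - 91} = - 3 \left(- \frac{183}{-190}\right) = - 3 \left(\left(-183\right) \left(- \frac{1}{190}\right)\right) = \left(-3\right) \frac{183}{190} = - \frac{549}{190} \approx -2.8895$)
$\sqrt{b + x{\left(9,6 \right)}} = \sqrt{- \frac{549}{190} - 2} = \sqrt{- \frac{929}{190}} = \frac{i \sqrt{176510}}{190}$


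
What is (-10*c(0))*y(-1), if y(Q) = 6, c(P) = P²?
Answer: 0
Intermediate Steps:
(-10*c(0))*y(-1) = -10*0²*6 = -10*0*6 = 0*6 = 0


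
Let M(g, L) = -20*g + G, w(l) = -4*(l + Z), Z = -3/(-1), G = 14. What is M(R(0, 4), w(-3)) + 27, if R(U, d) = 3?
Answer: -19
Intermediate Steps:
Z = 3 (Z = -3*(-1) = 3)
w(l) = -12 - 4*l (w(l) = -4*(l + 3) = -4*(3 + l) = -12 - 4*l)
M(g, L) = 14 - 20*g (M(g, L) = -20*g + 14 = 14 - 20*g)
M(R(0, 4), w(-3)) + 27 = (14 - 20*3) + 27 = (14 - 60) + 27 = -46 + 27 = -19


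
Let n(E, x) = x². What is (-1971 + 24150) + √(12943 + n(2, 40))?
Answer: 22179 + √14543 ≈ 22300.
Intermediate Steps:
(-1971 + 24150) + √(12943 + n(2, 40)) = (-1971 + 24150) + √(12943 + 40²) = 22179 + √(12943 + 1600) = 22179 + √14543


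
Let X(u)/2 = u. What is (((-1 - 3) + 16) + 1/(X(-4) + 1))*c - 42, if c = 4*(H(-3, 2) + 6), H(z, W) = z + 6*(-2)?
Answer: -3282/7 ≈ -468.86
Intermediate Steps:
X(u) = 2*u
H(z, W) = -12 + z (H(z, W) = z - 12 = -12 + z)
c = -36 (c = 4*((-12 - 3) + 6) = 4*(-15 + 6) = 4*(-9) = -36)
(((-1 - 3) + 16) + 1/(X(-4) + 1))*c - 42 = (((-1 - 3) + 16) + 1/(2*(-4) + 1))*(-36) - 42 = ((-4 + 16) + 1/(-8 + 1))*(-36) - 42 = (12 + 1/(-7))*(-36) - 42 = (12 - 1/7)*(-36) - 42 = (83/7)*(-36) - 42 = -2988/7 - 42 = -3282/7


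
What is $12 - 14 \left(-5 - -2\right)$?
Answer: $54$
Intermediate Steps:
$12 - 14 \left(-5 - -2\right) = 12 - 14 \left(-5 + 2\right) = 12 - -42 = 12 + 42 = 54$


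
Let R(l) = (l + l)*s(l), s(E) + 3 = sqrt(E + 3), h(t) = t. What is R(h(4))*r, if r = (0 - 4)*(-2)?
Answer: -192 + 64*sqrt(7) ≈ -22.672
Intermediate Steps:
r = 8 (r = -4*(-2) = 8)
s(E) = -3 + sqrt(3 + E) (s(E) = -3 + sqrt(E + 3) = -3 + sqrt(3 + E))
R(l) = 2*l*(-3 + sqrt(3 + l)) (R(l) = (l + l)*(-3 + sqrt(3 + l)) = (2*l)*(-3 + sqrt(3 + l)) = 2*l*(-3 + sqrt(3 + l)))
R(h(4))*r = (2*4*(-3 + sqrt(3 + 4)))*8 = (2*4*(-3 + sqrt(7)))*8 = (-24 + 8*sqrt(7))*8 = -192 + 64*sqrt(7)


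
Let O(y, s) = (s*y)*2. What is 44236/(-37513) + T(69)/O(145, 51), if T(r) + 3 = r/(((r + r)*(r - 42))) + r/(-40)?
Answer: -41575361987/35247214800 ≈ -1.1795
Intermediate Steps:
T(r) = -3 + 1/(2*(-42 + r)) - r/40 (T(r) = -3 + (r/(((r + r)*(r - 42))) + r/(-40)) = -3 + (r/(((2*r)*(-42 + r))) + r*(-1/40)) = -3 + (r/((2*r*(-42 + r))) - r/40) = -3 + (r*(1/(2*r*(-42 + r))) - r/40) = -3 + (1/(2*(-42 + r)) - r/40) = -3 + 1/(2*(-42 + r)) - r/40)
O(y, s) = 2*s*y
44236/(-37513) + T(69)/O(145, 51) = 44236/(-37513) + ((5060 - 1*69² - 78*69)/(40*(-42 + 69)))/((2*51*145)) = 44236*(-1/37513) + ((1/40)*(5060 - 1*4761 - 5382)/27)/14790 = -44236/37513 + ((1/40)*(1/27)*(5060 - 4761 - 5382))*(1/14790) = -44236/37513 + ((1/40)*(1/27)*(-5083))*(1/14790) = -44236/37513 - 5083/1080*1/14790 = -44236/37513 - 299/939600 = -41575361987/35247214800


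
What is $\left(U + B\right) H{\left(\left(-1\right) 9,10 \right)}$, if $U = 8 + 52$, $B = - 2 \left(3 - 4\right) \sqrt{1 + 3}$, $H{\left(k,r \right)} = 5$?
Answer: $320$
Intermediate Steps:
$B = 4$ ($B = - 2 \left(3 - 4\right) \sqrt{4} = \left(-2\right) \left(-1\right) 2 = 2 \cdot 2 = 4$)
$U = 60$
$\left(U + B\right) H{\left(\left(-1\right) 9,10 \right)} = \left(60 + 4\right) 5 = 64 \cdot 5 = 320$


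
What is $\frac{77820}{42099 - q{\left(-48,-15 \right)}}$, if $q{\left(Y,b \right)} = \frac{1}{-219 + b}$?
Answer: $\frac{18209880}{9851167} \approx 1.8485$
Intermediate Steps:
$\frac{77820}{42099 - q{\left(-48,-15 \right)}} = \frac{77820}{42099 - \frac{1}{-219 - 15}} = \frac{77820}{42099 - \frac{1}{-234}} = \frac{77820}{42099 - - \frac{1}{234}} = \frac{77820}{42099 + \frac{1}{234}} = \frac{77820}{\frac{9851167}{234}} = 77820 \cdot \frac{234}{9851167} = \frac{18209880}{9851167}$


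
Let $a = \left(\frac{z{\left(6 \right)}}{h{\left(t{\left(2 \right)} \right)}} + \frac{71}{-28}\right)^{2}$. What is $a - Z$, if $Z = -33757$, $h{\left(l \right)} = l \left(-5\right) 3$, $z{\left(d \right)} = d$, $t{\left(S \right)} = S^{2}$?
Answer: $\frac{661773361}{19600} \approx 33764.0$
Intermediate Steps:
$h{\left(l \right)} = - 15 l$ ($h{\left(l \right)} = - 5 l 3 = - 15 l$)
$a = \frac{136161}{19600}$ ($a = \left(\frac{6}{\left(-15\right) 2^{2}} + \frac{71}{-28}\right)^{2} = \left(\frac{6}{\left(-15\right) 4} + 71 \left(- \frac{1}{28}\right)\right)^{2} = \left(\frac{6}{-60} - \frac{71}{28}\right)^{2} = \left(6 \left(- \frac{1}{60}\right) - \frac{71}{28}\right)^{2} = \left(- \frac{1}{10} - \frac{71}{28}\right)^{2} = \left(- \frac{369}{140}\right)^{2} = \frac{136161}{19600} \approx 6.947$)
$a - Z = \frac{136161}{19600} - -33757 = \frac{136161}{19600} + 33757 = \frac{661773361}{19600}$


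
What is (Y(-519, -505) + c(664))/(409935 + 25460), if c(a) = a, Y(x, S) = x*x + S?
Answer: 53904/87079 ≈ 0.61902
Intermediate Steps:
Y(x, S) = S + x² (Y(x, S) = x² + S = S + x²)
(Y(-519, -505) + c(664))/(409935 + 25460) = ((-505 + (-519)²) + 664)/(409935 + 25460) = ((-505 + 269361) + 664)/435395 = (268856 + 664)*(1/435395) = 269520*(1/435395) = 53904/87079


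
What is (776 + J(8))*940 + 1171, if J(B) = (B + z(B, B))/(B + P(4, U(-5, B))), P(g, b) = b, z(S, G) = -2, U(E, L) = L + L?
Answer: 730846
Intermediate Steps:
U(E, L) = 2*L
J(B) = (-2 + B)/(3*B) (J(B) = (B - 2)/(B + 2*B) = (-2 + B)/((3*B)) = (-2 + B)*(1/(3*B)) = (-2 + B)/(3*B))
(776 + J(8))*940 + 1171 = (776 + (⅓)*(-2 + 8)/8)*940 + 1171 = (776 + (⅓)*(⅛)*6)*940 + 1171 = (776 + ¼)*940 + 1171 = (3105/4)*940 + 1171 = 729675 + 1171 = 730846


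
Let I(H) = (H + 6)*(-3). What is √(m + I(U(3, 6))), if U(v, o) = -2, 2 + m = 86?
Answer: 6*√2 ≈ 8.4853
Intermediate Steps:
m = 84 (m = -2 + 86 = 84)
I(H) = -18 - 3*H (I(H) = (6 + H)*(-3) = -18 - 3*H)
√(m + I(U(3, 6))) = √(84 + (-18 - 3*(-2))) = √(84 + (-18 + 6)) = √(84 - 12) = √72 = 6*√2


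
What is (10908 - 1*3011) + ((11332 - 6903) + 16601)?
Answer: 28927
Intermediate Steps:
(10908 - 1*3011) + ((11332 - 6903) + 16601) = (10908 - 3011) + (4429 + 16601) = 7897 + 21030 = 28927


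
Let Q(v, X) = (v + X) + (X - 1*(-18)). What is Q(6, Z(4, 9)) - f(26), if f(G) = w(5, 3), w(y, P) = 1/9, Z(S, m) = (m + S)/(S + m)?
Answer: 233/9 ≈ 25.889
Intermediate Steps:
Z(S, m) = 1 (Z(S, m) = (S + m)/(S + m) = 1)
w(y, P) = ⅑
f(G) = ⅑
Q(v, X) = 18 + v + 2*X (Q(v, X) = (X + v) + (X + 18) = (X + v) + (18 + X) = 18 + v + 2*X)
Q(6, Z(4, 9)) - f(26) = (18 + 6 + 2*1) - 1*⅑ = (18 + 6 + 2) - ⅑ = 26 - ⅑ = 233/9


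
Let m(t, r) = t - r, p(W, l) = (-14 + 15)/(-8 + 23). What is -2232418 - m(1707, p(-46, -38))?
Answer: -33511874/15 ≈ -2.2341e+6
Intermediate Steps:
p(W, l) = 1/15
-2232418 - m(1707, p(-46, -38)) = -2232418 - (1707 - 1*1/15) = -2232418 - (1707 - 1/15) = -2232418 - 1*25604/15 = -2232418 - 25604/15 = -33511874/15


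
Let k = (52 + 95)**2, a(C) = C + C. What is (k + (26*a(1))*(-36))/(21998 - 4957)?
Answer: 19737/17041 ≈ 1.1582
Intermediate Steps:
a(C) = 2*C
k = 21609 (k = 147**2 = 21609)
(k + (26*a(1))*(-36))/(21998 - 4957) = (21609 + (26*(2*1))*(-36))/(21998 - 4957) = (21609 + (26*2)*(-36))/17041 = (21609 + 52*(-36))*(1/17041) = (21609 - 1872)*(1/17041) = 19737*(1/17041) = 19737/17041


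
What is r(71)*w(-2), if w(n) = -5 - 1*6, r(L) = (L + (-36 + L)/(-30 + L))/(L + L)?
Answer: -16203/2911 ≈ -5.5661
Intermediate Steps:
r(L) = (L + (-36 + L)/(-30 + L))/(2*L) (r(L) = (L + (-36 + L)/(-30 + L))/((2*L)) = (L + (-36 + L)/(-30 + L))*(1/(2*L)) = (L + (-36 + L)/(-30 + L))/(2*L))
w(n) = -11 (w(n) = -5 - 6 = -11)
r(71)*w(-2) = ((½)*(-36 + 71² - 29*71)/(71*(-30 + 71)))*(-11) = ((½)*(1/71)*(-36 + 5041 - 2059)/41)*(-11) = ((½)*(1/71)*(1/41)*2946)*(-11) = (1473/2911)*(-11) = -16203/2911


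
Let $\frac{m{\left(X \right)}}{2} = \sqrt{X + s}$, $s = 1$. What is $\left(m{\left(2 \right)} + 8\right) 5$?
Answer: $40 + 10 \sqrt{3} \approx 57.32$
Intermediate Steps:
$m{\left(X \right)} = 2 \sqrt{1 + X}$ ($m{\left(X \right)} = 2 \sqrt{X + 1} = 2 \sqrt{1 + X}$)
$\left(m{\left(2 \right)} + 8\right) 5 = \left(2 \sqrt{1 + 2} + 8\right) 5 = \left(2 \sqrt{3} + 8\right) 5 = \left(8 + 2 \sqrt{3}\right) 5 = 40 + 10 \sqrt{3}$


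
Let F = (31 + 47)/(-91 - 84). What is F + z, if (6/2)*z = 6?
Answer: 272/175 ≈ 1.5543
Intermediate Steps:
z = 2 (z = (⅓)*6 = 2)
F = -78/175 (F = 78/(-175) = 78*(-1/175) = -78/175 ≈ -0.44571)
F + z = -78/175 + 2 = 272/175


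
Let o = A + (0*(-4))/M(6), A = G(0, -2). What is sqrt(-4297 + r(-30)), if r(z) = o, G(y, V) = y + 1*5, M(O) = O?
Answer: 2*I*sqrt(1073) ≈ 65.513*I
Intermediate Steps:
G(y, V) = 5 + y (G(y, V) = y + 5 = 5 + y)
A = 5 (A = 5 + 0 = 5)
o = 5 (o = 5 + (0*(-4))/6 = 5 + 0*(1/6) = 5 + 0 = 5)
r(z) = 5
sqrt(-4297 + r(-30)) = sqrt(-4297 + 5) = sqrt(-4292) = 2*I*sqrt(1073)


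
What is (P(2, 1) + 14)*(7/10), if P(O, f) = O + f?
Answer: 119/10 ≈ 11.900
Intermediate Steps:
(P(2, 1) + 14)*(7/10) = ((2 + 1) + 14)*(7/10) = (3 + 14)*(7*(1/10)) = 17*(7/10) = 119/10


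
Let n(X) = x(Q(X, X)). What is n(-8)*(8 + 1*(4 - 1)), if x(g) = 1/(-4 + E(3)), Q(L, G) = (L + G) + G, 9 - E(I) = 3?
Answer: 11/2 ≈ 5.5000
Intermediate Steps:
E(I) = 6 (E(I) = 9 - 1*3 = 9 - 3 = 6)
Q(L, G) = L + 2*G (Q(L, G) = (G + L) + G = L + 2*G)
x(g) = ½ (x(g) = 1/(-4 + 6) = 1/2 = ½)
n(X) = ½
n(-8)*(8 + 1*(4 - 1)) = (8 + 1*(4 - 1))/2 = (8 + 1*3)/2 = (8 + 3)/2 = (½)*11 = 11/2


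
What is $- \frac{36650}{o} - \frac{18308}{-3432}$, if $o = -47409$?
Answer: $\frac{27604077}{4519658} \approx 6.1076$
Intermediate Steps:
$- \frac{36650}{o} - \frac{18308}{-3432} = - \frac{36650}{-47409} - \frac{18308}{-3432} = \left(-36650\right) \left(- \frac{1}{47409}\right) - - \frac{4577}{858} = \frac{36650}{47409} + \frac{4577}{858} = \frac{27604077}{4519658}$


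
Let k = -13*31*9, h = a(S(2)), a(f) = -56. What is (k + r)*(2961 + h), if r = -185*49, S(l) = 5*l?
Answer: -36870260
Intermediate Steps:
h = -56
r = -9065
k = -3627 (k = -403*9 = -3627)
(k + r)*(2961 + h) = (-3627 - 9065)*(2961 - 56) = -12692*2905 = -36870260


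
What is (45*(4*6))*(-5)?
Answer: -5400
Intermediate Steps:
(45*(4*6))*(-5) = (45*24)*(-5) = 1080*(-5) = -5400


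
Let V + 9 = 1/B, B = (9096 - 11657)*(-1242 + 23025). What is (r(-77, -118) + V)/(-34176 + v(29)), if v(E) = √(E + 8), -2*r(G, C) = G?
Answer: -18747754677440/21719431998258319 - 3291389515*√37/130316591989549914 ≈ -0.00086333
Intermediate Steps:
r(G, C) = -G/2
B = -55786263 (B = -2561*21783 = -55786263)
V = -502076368/55786263 (V = -9 + 1/(-55786263) = -9 - 1/55786263 = -502076368/55786263 ≈ -9.0000)
v(E) = √(8 + E)
(r(-77, -118) + V)/(-34176 + v(29)) = (-½*(-77) - 502076368/55786263)/(-34176 + √(8 + 29)) = (77/2 - 502076368/55786263)/(-34176 + √37) = 3291389515/(111572526*(-34176 + √37))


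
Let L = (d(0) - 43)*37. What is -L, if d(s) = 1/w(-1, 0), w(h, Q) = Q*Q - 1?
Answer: 1628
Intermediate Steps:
w(h, Q) = -1 + Q² (w(h, Q) = Q² - 1 = -1 + Q²)
d(s) = -1 (d(s) = 1/(-1 + 0²) = 1/(-1 + 0) = 1/(-1) = -1)
L = -1628 (L = (-1 - 43)*37 = -44*37 = -1628)
-L = -1*(-1628) = 1628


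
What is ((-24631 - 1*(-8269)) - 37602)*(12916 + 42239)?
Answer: -2976384420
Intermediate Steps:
((-24631 - 1*(-8269)) - 37602)*(12916 + 42239) = ((-24631 + 8269) - 37602)*55155 = (-16362 - 37602)*55155 = -53964*55155 = -2976384420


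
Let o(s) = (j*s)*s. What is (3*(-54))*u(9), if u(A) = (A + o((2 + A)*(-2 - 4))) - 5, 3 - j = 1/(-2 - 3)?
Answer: -11293992/5 ≈ -2.2588e+6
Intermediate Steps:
j = 16/5 (j = 3 - 1/(-2 - 3) = 3 - 1/(-5) = 3 - 1*(-⅕) = 3 + ⅕ = 16/5 ≈ 3.2000)
o(s) = 16*s²/5 (o(s) = (16*s/5)*s = 16*s²/5)
u(A) = -5 + A + 16*(-12 - 6*A)²/5 (u(A) = (A + 16*((2 + A)*(-2 - 4))²/5) - 5 = (A + 16*((2 + A)*(-6))²/5) - 5 = (A + 16*(-12 - 6*A)²/5) - 5 = -5 + A + 16*(-12 - 6*A)²/5)
(3*(-54))*u(9) = (3*(-54))*(2279/5 + (576/5)*9² + (2309/5)*9) = -162*(2279/5 + (576/5)*81 + 20781/5) = -162*(2279/5 + 46656/5 + 20781/5) = -162*69716/5 = -11293992/5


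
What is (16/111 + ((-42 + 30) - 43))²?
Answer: 37075921/12321 ≈ 3009.2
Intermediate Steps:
(16/111 + ((-42 + 30) - 43))² = (16*(1/111) + (-12 - 43))² = (16/111 - 55)² = (-6089/111)² = 37075921/12321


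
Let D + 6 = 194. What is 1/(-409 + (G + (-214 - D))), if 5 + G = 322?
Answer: -1/494 ≈ -0.0020243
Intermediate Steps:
D = 188 (D = -6 + 194 = 188)
G = 317 (G = -5 + 322 = 317)
1/(-409 + (G + (-214 - D))) = 1/(-409 + (317 + (-214 - 1*188))) = 1/(-409 + (317 + (-214 - 188))) = 1/(-409 + (317 - 402)) = 1/(-409 - 85) = 1/(-494) = -1/494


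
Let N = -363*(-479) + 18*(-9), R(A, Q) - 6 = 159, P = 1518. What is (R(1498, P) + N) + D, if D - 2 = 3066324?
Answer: 3240206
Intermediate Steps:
D = 3066326 (D = 2 + 3066324 = 3066326)
R(A, Q) = 165 (R(A, Q) = 6 + 159 = 165)
N = 173715 (N = 173877 - 162 = 173715)
(R(1498, P) + N) + D = (165 + 173715) + 3066326 = 173880 + 3066326 = 3240206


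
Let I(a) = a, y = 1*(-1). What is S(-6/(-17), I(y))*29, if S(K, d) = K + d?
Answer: -319/17 ≈ -18.765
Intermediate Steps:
y = -1
S(-6/(-17), I(y))*29 = (-6/(-17) - 1)*29 = (-6*(-1/17) - 1)*29 = (6/17 - 1)*29 = -11/17*29 = -319/17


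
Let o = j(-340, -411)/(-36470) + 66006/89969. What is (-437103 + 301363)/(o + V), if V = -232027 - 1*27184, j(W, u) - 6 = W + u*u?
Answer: 445385938428200/850527969484713 ≈ 0.52366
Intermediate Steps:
j(W, u) = 6 + W + u² (j(W, u) = 6 + (W + u*u) = 6 + (W + u²) = 6 + W + u²)
V = -259211 (V = -232027 - 27184 = -259211)
o = -12760364983/3281169430 (o = (6 - 340 + (-411)²)/(-36470) + 66006/89969 = (6 - 340 + 168921)*(-1/36470) + 66006*(1/89969) = 168587*(-1/36470) + 66006/89969 = -168587/36470 + 66006/89969 = -12760364983/3281169430 ≈ -3.8890)
(-437103 + 301363)/(o + V) = (-437103 + 301363)/(-12760364983/3281169430 - 259211) = -135740/(-850527969484713/3281169430) = -135740*(-3281169430/850527969484713) = 445385938428200/850527969484713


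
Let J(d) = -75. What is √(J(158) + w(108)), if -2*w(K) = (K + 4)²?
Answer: I*√6347 ≈ 79.668*I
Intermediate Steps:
w(K) = -(4 + K)²/2 (w(K) = -(K + 4)²/2 = -(4 + K)²/2)
√(J(158) + w(108)) = √(-75 - (4 + 108)²/2) = √(-75 - ½*112²) = √(-75 - ½*12544) = √(-75 - 6272) = √(-6347) = I*√6347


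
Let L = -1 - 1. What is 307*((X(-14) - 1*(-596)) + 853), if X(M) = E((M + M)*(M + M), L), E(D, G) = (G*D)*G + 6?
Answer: 1409437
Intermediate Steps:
L = -2
E(D, G) = 6 + D*G² (E(D, G) = (D*G)*G + 6 = D*G² + 6 = 6 + D*G²)
X(M) = 6 + 16*M² (X(M) = 6 + ((M + M)*(M + M))*(-2)² = 6 + ((2*M)*(2*M))*4 = 6 + (4*M²)*4 = 6 + 16*M²)
307*((X(-14) - 1*(-596)) + 853) = 307*(((6 + 16*(-14)²) - 1*(-596)) + 853) = 307*(((6 + 16*196) + 596) + 853) = 307*(((6 + 3136) + 596) + 853) = 307*((3142 + 596) + 853) = 307*(3738 + 853) = 307*4591 = 1409437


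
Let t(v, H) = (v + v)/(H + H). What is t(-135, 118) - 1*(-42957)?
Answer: 5068791/118 ≈ 42956.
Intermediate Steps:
t(v, H) = v/H (t(v, H) = (2*v)/((2*H)) = (2*v)*(1/(2*H)) = v/H)
t(-135, 118) - 1*(-42957) = -135/118 - 1*(-42957) = -135*1/118 + 42957 = -135/118 + 42957 = 5068791/118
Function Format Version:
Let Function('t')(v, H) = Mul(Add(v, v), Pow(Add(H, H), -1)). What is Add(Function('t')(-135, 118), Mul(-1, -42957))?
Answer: Rational(5068791, 118) ≈ 42956.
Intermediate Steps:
Function('t')(v, H) = Mul(v, Pow(H, -1)) (Function('t')(v, H) = Mul(Mul(2, v), Pow(Mul(2, H), -1)) = Mul(Mul(2, v), Mul(Rational(1, 2), Pow(H, -1))) = Mul(v, Pow(H, -1)))
Add(Function('t')(-135, 118), Mul(-1, -42957)) = Add(Mul(-135, Pow(118, -1)), Mul(-1, -42957)) = Add(Mul(-135, Rational(1, 118)), 42957) = Add(Rational(-135, 118), 42957) = Rational(5068791, 118)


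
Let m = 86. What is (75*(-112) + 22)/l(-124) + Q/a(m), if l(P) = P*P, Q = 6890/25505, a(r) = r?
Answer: -913530795/1686308984 ≈ -0.54173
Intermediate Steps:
Q = 1378/5101 (Q = 6890*(1/25505) = 1378/5101 ≈ 0.27014)
l(P) = P²
(75*(-112) + 22)/l(-124) + Q/a(m) = (75*(-112) + 22)/((-124)²) + (1378/5101)/86 = (-8400 + 22)/15376 + (1378/5101)*(1/86) = -8378*1/15376 + 689/219343 = -4189/7688 + 689/219343 = -913530795/1686308984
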